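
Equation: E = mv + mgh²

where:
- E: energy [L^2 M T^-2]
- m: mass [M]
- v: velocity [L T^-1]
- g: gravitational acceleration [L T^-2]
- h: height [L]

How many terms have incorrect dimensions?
2

LHS E: [L^2 M T^-2]
- mv: [L M T^-1] ✗
- mgh²: [L^3 M T^-2] ✗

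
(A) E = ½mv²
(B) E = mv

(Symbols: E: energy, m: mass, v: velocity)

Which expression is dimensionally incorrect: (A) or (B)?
(B)

(A) E = ½mv²: LHS [L^2 M T^-2], RHS [L^2 M T^-2] ✓
(B) E = mv: LHS [L^2 M T^-2], RHS [L M T^-1] ✗

Expression (B) E = mv is dimensionally incorrect.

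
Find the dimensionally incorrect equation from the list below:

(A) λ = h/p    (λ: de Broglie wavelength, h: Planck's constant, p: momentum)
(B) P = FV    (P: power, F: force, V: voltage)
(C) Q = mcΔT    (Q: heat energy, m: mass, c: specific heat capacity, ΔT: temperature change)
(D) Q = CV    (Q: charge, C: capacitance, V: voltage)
(B) P = FV

The equation (B) P = FV is dimensionally incorrect.

LHS (P): [L^2 M T^-3]
RHS (FV): [I^-1 L^3 M^2 T^-5] ✗

The dimensions do not match. The other three equations balance.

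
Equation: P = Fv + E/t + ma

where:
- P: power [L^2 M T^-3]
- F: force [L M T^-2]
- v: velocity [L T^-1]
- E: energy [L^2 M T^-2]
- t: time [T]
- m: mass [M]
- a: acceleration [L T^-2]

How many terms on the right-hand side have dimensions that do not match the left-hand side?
1

LHS P: [L^2 M T^-3]
- Fv: [L^2 M T^-3] ✓
- E/t: [L^2 M T^-3] ✓
- ma: [L M T^-2] ✗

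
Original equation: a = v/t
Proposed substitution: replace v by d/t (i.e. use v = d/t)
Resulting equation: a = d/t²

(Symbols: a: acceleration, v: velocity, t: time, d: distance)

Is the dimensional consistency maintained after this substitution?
Yes

[v] = [L T^-1] and [d/t] = [L T^-1]. These match, so the substitution replaces a quantity by one of the same dimensions and the result a = d/t² has LHS [L T^-2] vs RHS [L T^-2] — still consistent.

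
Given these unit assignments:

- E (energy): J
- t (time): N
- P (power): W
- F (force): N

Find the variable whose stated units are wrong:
t

The variable t (time) should have units s, not N.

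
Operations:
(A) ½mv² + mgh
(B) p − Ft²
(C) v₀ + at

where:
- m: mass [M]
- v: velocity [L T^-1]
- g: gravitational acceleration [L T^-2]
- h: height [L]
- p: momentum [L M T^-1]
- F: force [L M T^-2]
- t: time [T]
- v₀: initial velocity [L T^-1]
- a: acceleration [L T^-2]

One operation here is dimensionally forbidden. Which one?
(B) p − Ft²

(A) ½mv² + mgh: ½mv² [L^2 M T^-2] and mgh [L^2 M T^-2] — same dimensions ✓
(B) p − Ft²: p [L M T^-1] and Ft² [L M] — different dimensions cannot be added/subtracted ✗
(C) v₀ + at: v₀ [L T^-1] and at [L T^-1] — same dimensions ✓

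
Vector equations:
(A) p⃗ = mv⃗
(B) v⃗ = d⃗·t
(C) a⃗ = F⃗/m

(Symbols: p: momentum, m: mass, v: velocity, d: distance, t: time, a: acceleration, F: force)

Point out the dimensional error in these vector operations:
(B) v⃗ = d⃗·t

(A) p⃗ = mv⃗: LHS [L M T^-1], RHS [L M T^-1] ✓ — mass (scalar) times velocity (vector)
(B) v⃗ = d⃗·t: LHS [L T^-1], RHS [L T] ✗ — velocity is displacement per time; should be d⃗/t
(C) a⃗ = F⃗/m: LHS [L T^-2], RHS [L T^-2] ✓ — force (vector) divided by mass (scalar)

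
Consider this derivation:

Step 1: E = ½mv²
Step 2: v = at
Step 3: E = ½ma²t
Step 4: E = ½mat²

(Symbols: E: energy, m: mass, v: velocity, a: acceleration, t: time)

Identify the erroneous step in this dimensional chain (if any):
Step 3

Step 1: E = ½mv² → LHS [L^2 M T^-2], RHS [L^2 M T^-2] ✓
Step 2: v = at → LHS [L T^-1], RHS [L T^-1] ✓
Step 3: E = ½ma²t → LHS [L^2 M T^-2], RHS [L^2 M T^-3] ✗

The first dimensional inconsistency appears in step 3: E = ½ma²t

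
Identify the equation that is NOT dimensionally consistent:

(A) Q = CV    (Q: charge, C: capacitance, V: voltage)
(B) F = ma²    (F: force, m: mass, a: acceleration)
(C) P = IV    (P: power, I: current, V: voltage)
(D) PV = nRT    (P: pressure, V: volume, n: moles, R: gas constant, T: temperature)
(B) F = ma²

The equation (B) F = ma² is dimensionally incorrect.

LHS (F): [L M T^-2]
RHS (ma²): [L^2 M T^-4] ✗

The dimensions do not match. The other three equations balance.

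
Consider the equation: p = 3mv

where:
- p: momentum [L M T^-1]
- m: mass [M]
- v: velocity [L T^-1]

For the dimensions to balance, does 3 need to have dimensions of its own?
No

p has dimensions [L M T^-1] and mv already has dimensions [L M T^-1], so the equation balances without 3 contributing any dimensions. 3 is a pure (dimensionless) number; changing or removing it would not affect dimensional consistency.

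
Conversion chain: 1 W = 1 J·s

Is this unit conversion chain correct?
The chain is incorrect (it contains an error).

Incorrect: Watt is J/s, not J·s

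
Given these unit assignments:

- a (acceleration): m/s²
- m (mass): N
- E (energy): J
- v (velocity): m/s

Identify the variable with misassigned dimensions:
m

The variable m (mass) should have units kg, not N.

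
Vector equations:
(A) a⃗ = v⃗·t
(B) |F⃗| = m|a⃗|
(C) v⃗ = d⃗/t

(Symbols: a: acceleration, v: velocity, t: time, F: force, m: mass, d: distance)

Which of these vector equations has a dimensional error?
(A) a⃗ = v⃗·t

(A) a⃗ = v⃗·t: LHS [L T^-2], RHS [L] ✗ — acceleration is velocity per time; should be v⃗/t
(B) |F⃗| = m|a⃗|: LHS [L M T^-2], RHS [L M T^-2] ✓ — magnitudes of vectors are scalars
(C) v⃗ = d⃗/t: LHS [L T^-1], RHS [L T^-1] ✓ — displacement (vector) divided by time (scalar)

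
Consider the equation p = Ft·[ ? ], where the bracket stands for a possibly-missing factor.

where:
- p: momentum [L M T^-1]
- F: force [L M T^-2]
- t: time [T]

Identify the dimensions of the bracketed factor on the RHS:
Nothing is missing — the bracketed factor must be dimensionless.

p has dimensions [L M T^-1] and Ft already has dimensions [L M T^-1], so p = Ft is dimensionally complete.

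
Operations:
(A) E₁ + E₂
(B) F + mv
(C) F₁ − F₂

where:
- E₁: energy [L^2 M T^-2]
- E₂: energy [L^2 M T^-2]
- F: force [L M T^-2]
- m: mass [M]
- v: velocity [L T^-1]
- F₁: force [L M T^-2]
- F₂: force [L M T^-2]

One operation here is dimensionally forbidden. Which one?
(B) F + mv

(A) E₁ + E₂: E₁ [L^2 M T^-2] and E₂ [L^2 M T^-2] — same dimensions ✓
(B) F + mv: F [L M T^-2] and mv [L M T^-1] — different dimensions cannot be added/subtracted ✗
(C) F₁ − F₂: F₁ [L M T^-2] and F₂ [L M T^-2] — same dimensions ✓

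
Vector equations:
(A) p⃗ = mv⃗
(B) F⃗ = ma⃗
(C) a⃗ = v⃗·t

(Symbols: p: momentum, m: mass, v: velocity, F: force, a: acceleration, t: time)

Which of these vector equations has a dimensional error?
(C) a⃗ = v⃗·t

(A) p⃗ = mv⃗: LHS [L M T^-1], RHS [L M T^-1] ✓ — mass (scalar) times velocity (vector)
(B) F⃗ = ma⃗: LHS [L M T^-2], RHS [L M T^-2] ✓ — Force and acceleration are vectors, mass is a scalar
(C) a⃗ = v⃗·t: LHS [L T^-2], RHS [L] ✗ — acceleration is velocity per time; should be v⃗/t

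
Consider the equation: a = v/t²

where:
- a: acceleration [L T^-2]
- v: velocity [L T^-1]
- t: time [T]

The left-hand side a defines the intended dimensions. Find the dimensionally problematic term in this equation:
The right-hand side term v/t²

a has dimensions [L T^-2], but v/t² has dimensions [L T^-3], so the term v/t² is dimensionally wrong for a.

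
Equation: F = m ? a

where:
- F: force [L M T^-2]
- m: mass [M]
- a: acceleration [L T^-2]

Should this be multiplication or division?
multiplication (×): F = m × a

F [L M T^-2]; m [M]; a [L T^-2].
m × a → [L M T^-2] ✓
m ÷ a → [L^-1 M T^2] ✗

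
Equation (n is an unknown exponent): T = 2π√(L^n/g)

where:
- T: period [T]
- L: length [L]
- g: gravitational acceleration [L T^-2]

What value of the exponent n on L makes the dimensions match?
n = 1

T has dimensions [T]; L has dimensions [L].
With n = 1: 2π√(L^1/g) has dimensions [T], matching the LHS ✓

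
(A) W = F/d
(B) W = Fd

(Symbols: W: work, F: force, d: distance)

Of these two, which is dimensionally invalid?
(A)

(A) W = F/d: LHS [L^2 M T^-2], RHS [M T^-2] ✗
(B) W = Fd: LHS [L^2 M T^-2], RHS [L^2 M T^-2] ✓

Expression (A) W = F/d is dimensionally incorrect.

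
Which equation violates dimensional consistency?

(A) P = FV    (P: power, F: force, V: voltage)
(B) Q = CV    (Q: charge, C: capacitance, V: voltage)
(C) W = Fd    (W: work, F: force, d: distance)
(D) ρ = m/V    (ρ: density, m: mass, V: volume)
(A) P = FV

The equation (A) P = FV is dimensionally incorrect.

LHS (P): [L^2 M T^-3]
RHS (FV): [I^-1 L^3 M^2 T^-5] ✗

The dimensions do not match. The other three equations balance.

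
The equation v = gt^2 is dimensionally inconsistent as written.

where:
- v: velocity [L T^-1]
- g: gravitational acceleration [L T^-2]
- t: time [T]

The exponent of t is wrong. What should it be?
The exponent of t should be 1: v = gt

The LHS v has dimensions [L T^-1]; t has dimensions [T].
As written, the RHS gt^2 (exponent 2 on t) has dimensions [L], which does not match.
With exponent 1, the RHS gt has dimensions [L T^-1], matching the LHS.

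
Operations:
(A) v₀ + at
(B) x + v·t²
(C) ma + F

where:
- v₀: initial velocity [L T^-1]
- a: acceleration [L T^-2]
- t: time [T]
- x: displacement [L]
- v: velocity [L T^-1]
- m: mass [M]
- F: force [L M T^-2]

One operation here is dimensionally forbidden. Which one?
(B) x + v·t²

(A) v₀ + at: v₀ [L T^-1] and at [L T^-1] — same dimensions ✓
(B) x + v·t²: x [L] and v·t² [L T] — different dimensions cannot be added/subtracted ✗
(C) ma + F: ma [L M T^-2] and F [L M T^-2] — same dimensions ✓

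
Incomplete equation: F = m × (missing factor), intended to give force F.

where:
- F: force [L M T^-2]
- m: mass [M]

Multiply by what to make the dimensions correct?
a (acceleration), dimensions [L T^-2]

F has dimensions [L M T^-2] and m has dimensions [M].
The missing factor must have dimensions [L M T^-2] / [M] = [L T^-2], i.e. acceleration (a).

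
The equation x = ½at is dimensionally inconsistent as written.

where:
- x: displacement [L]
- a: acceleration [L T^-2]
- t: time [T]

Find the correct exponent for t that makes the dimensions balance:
The exponent of t should be 2: x = ½at^2

The LHS x has dimensions [L]; t has dimensions [T].
As written, the RHS ½at (exponent 1 on t) has dimensions [L T^-1], which does not match.
With exponent 2, the RHS ½at^2 has dimensions [L], matching the LHS.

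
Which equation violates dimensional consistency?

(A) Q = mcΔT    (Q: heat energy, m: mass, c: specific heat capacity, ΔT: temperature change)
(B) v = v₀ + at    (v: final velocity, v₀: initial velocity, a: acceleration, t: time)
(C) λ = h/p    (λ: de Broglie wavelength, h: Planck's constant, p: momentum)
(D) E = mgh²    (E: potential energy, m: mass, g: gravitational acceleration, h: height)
(D) E = mgh²

The equation (D) E = mgh² is dimensionally incorrect.

LHS (E): [L^2 M T^-2]
RHS (mgh²): [L^3 M T^-2] ✗

The dimensions do not match. The other three equations balance.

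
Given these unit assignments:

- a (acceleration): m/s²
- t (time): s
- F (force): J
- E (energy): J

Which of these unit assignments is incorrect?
F

The variable F (force) should have units N, not J.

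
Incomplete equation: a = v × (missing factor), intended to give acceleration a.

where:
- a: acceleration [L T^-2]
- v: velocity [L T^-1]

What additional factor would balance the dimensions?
1/t (inverse time), dimensions [T^-1]

a has dimensions [L T^-2] and v has dimensions [L T^-1].
The missing factor must have dimensions [L T^-2] / [L T^-1] = [T^-1], i.e. inverse time (1/t).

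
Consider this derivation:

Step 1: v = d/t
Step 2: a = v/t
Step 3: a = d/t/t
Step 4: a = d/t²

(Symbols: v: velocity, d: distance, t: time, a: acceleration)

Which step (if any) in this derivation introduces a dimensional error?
No step introduces an error — all steps are dimensionally consistent.

Step 1: v = d/t → LHS [L T^-1], RHS [L T^-1] ✓
Step 2: a = v/t → LHS [L T^-2], RHS [L T^-2] ✓
Step 3: a = d/t/t → LHS [L T^-2], RHS [L T^-2] ✓
Step 4: a = d/t² → LHS [L T^-2], RHS [L T^-2] ✓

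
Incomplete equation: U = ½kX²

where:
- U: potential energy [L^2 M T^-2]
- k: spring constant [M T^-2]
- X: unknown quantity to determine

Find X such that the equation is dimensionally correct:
X = x (displacement), dimensions [L]

U has dimensions [L^2 M T^-2]; the rest of the RHS (½k) has dimensions [M T^-2].
So X² must have dimensions [L^2], i.e. X has dimensions [L] — X = x (displacement).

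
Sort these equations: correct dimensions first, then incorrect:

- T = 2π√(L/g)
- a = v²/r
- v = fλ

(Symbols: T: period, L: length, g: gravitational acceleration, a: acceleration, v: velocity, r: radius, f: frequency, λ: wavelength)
Dimensionally correct: T = 2π√(L/g), a = v²/r, v = fλ
Dimensionally incorrect: none
Ordered (correct first, then incorrect): T = 2π√(L/g), a = v²/r, v = fλ

- T = 2π√(L/g): LHS [T], RHS [T] → correct ✓
- a = v²/r: LHS [L T^-2], RHS [L T^-2] → correct ✓
- v = fλ: LHS [L T^-1], RHS [L T^-1] → correct ✓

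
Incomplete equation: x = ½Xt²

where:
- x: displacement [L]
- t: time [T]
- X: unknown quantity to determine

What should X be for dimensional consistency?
X = a (acceleration), dimensions [L T^-2]

x has dimensions [L]; the rest of the RHS (½ t²) has dimensions [T^2].
So X must have dimensions [L T^-2] — X = a (acceleration).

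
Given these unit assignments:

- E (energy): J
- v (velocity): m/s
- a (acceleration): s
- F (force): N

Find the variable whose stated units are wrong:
a

The variable a (acceleration) should have units m/s², not s.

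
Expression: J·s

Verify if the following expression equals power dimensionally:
No

The expression J·s has dimensions [L^2 M T^-1], but power has dimensions [L^2 M T^-3].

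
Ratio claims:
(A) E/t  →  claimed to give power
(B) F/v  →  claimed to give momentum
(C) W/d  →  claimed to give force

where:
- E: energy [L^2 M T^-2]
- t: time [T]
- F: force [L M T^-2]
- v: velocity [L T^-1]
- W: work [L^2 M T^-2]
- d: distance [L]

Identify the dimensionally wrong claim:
(B) F/v does not give momentum

(A) E/t: [L^2 M T^-3] = power [L^2 M T^-3] ✓
(B) F/v: [M T^-1] ≠ momentum [L M T^-1] ✗
(C) W/d: [L M T^-2] = force [L M T^-2] ✓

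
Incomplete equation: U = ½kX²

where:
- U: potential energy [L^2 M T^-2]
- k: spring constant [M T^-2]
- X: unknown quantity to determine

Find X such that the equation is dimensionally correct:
X = x (displacement), dimensions [L]

U has dimensions [L^2 M T^-2]; the rest of the RHS (½k) has dimensions [M T^-2].
So X² must have dimensions [L^2], i.e. X has dimensions [L] — X = x (displacement).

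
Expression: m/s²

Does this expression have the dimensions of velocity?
No

The expression m/s² has dimensions [L T^-2], but velocity has dimensions [L T^-1].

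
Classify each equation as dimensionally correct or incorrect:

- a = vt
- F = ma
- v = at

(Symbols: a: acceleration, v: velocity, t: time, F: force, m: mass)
Dimensionally correct: F = ma, v = at
Dimensionally incorrect: a = vt
Ordered (correct first, then incorrect): F = ma, v = at, a = vt

- a = vt: LHS [L T^-2], RHS [L] → incorrect ✗
- F = ma: LHS [L M T^-2], RHS [L M T^-2] → correct ✓
- v = at: LHS [L T^-1], RHS [L T^-1] → correct ✓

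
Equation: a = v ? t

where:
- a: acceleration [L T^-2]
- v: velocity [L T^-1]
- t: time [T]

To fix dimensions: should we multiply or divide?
division (÷): a = v ÷ t

a [L T^-2]; v [L T^-1]; t [T].
v × t → [L] ✗
v ÷ t → [L T^-2] ✓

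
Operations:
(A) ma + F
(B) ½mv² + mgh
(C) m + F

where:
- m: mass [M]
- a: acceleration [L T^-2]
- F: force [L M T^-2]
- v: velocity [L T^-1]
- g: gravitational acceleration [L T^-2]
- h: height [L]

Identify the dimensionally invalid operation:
(C) m + F

(A) ma + F: ma [L M T^-2] and F [L M T^-2] — same dimensions ✓
(B) ½mv² + mgh: ½mv² [L^2 M T^-2] and mgh [L^2 M T^-2] — same dimensions ✓
(C) m + F: m [M] and F [L M T^-2] — different dimensions cannot be added/subtracted ✗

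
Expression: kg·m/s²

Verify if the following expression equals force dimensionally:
Yes

The expression kg·m/s² has dimensions [L M T^-2], which is exactly force [L M T^-2].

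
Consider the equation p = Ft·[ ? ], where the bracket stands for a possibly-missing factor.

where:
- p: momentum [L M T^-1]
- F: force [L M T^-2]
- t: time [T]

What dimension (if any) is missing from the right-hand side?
Nothing is missing — the bracketed factor must be dimensionless.

p has dimensions [L M T^-1] and Ft already has dimensions [L M T^-1], so p = Ft is dimensionally complete.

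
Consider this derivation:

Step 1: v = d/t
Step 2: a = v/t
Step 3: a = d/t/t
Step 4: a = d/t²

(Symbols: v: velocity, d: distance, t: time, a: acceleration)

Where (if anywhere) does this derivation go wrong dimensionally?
No step introduces an error — all steps are dimensionally consistent.

Step 1: v = d/t → LHS [L T^-1], RHS [L T^-1] ✓
Step 2: a = v/t → LHS [L T^-2], RHS [L T^-2] ✓
Step 3: a = d/t/t → LHS [L T^-2], RHS [L T^-2] ✓
Step 4: a = d/t² → LHS [L T^-2], RHS [L T^-2] ✓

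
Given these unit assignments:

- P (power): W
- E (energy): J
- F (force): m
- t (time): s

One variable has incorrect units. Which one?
F

The variable F (force) should have units N, not m.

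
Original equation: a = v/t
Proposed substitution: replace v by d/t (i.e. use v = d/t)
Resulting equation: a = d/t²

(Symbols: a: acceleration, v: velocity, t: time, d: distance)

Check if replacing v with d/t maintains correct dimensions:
Yes

[v] = [L T^-1] and [d/t] = [L T^-1]. These match, so the substitution replaces a quantity by one of the same dimensions and the result a = d/t² has LHS [L T^-2] vs RHS [L T^-2] — still consistent.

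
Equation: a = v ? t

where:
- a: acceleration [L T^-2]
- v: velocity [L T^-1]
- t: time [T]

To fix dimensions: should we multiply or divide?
division (÷): a = v ÷ t

a [L T^-2]; v [L T^-1]; t [T].
v × t → [L] ✗
v ÷ t → [L T^-2] ✓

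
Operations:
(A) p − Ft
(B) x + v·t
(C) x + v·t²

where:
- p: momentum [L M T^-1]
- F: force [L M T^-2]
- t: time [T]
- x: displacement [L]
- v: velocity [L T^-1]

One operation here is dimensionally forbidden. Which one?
(C) x + v·t²

(A) p − Ft: p [L M T^-1] and Ft [L M T^-1] — same dimensions ✓
(B) x + v·t: x [L] and v·t [L] — same dimensions ✓
(C) x + v·t²: x [L] and v·t² [L T] — different dimensions cannot be added/subtracted ✗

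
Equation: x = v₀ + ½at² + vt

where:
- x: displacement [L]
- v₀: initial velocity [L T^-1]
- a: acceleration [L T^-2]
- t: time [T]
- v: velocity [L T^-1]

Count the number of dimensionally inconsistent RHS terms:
1

LHS x: [L]
- v₀: [L T^-1] ✗
- ½at²: [L] ✓
- vt: [L] ✓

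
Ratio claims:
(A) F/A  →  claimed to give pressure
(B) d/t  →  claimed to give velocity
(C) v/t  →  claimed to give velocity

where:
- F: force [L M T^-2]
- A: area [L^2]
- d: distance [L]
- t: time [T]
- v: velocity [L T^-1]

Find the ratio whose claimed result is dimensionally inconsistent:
(C) v/t does not give velocity

(A) F/A: [L^-1 M T^-2] = pressure [L^-1 M T^-2] ✓
(B) d/t: [L T^-1] = velocity [L T^-1] ✓
(C) v/t: [L T^-2] ≠ velocity [L T^-1] ✗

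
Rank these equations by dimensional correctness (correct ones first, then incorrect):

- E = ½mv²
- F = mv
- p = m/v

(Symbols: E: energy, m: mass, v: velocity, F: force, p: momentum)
Dimensionally correct: E = ½mv²
Dimensionally incorrect: F = mv, p = m/v
Ordered (correct first, then incorrect): E = ½mv², F = mv, p = m/v

- E = ½mv²: LHS [L^2 M T^-2], RHS [L^2 M T^-2] → correct ✓
- F = mv: LHS [L M T^-2], RHS [L M T^-1] → incorrect ✗
- p = m/v: LHS [L M T^-1], RHS [L^-1 M T] → incorrect ✗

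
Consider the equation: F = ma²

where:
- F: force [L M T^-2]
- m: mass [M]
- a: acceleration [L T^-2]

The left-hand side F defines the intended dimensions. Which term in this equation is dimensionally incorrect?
The right-hand side term ma²

F has dimensions [L M T^-2], but ma² has dimensions [L^2 M T^-4], so the term ma² is dimensionally wrong for F.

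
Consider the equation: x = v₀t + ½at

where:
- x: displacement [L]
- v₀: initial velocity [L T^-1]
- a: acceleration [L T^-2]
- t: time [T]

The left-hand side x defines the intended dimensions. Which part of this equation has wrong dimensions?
The term ½at

Checking each RHS term against the LHS:
- v₀t: [L] — matches x [L] ✓
- ½at: [L T^-1] — does NOT match x [L] ✗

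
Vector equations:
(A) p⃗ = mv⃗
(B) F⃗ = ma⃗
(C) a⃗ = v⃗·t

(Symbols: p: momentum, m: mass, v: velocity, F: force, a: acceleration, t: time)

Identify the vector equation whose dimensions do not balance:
(C) a⃗ = v⃗·t

(A) p⃗ = mv⃗: LHS [L M T^-1], RHS [L M T^-1] ✓ — mass (scalar) times velocity (vector)
(B) F⃗ = ma⃗: LHS [L M T^-2], RHS [L M T^-2] ✓ — Force and acceleration are vectors, mass is a scalar
(C) a⃗ = v⃗·t: LHS [L T^-2], RHS [L] ✗ — acceleration is velocity per time; should be v⃗/t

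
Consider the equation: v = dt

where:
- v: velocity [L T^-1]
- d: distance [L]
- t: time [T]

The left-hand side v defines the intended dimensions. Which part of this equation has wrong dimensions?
The right-hand side term dt

v has dimensions [L T^-1], but dt has dimensions [L T], so the term dt is dimensionally wrong for v.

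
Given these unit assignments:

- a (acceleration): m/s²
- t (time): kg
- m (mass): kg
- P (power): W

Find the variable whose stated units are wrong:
t

The variable t (time) should have units s, not kg.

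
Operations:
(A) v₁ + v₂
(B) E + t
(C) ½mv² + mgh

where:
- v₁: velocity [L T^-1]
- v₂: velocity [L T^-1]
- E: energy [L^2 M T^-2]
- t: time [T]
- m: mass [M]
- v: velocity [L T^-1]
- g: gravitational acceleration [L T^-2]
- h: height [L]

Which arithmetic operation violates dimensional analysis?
(B) E + t

(A) v₁ + v₂: v₁ [L T^-1] and v₂ [L T^-1] — same dimensions ✓
(B) E + t: E [L^2 M T^-2] and t [T] — different dimensions cannot be added/subtracted ✗
(C) ½mv² + mgh: ½mv² [L^2 M T^-2] and mgh [L^2 M T^-2] — same dimensions ✓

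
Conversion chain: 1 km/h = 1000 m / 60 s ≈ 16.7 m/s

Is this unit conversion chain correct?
The chain is incorrect (it contains an error).

Incorrect: 1 h = 3600 s, not 60 s (1 km/h ≈ 0.278 m/s)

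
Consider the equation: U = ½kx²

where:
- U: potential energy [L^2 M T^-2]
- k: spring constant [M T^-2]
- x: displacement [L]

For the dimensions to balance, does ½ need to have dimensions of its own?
No

U has dimensions [L^2 M T^-2] and kx² already has dimensions [L^2 M T^-2], so the equation balances without ½ contributing any dimensions. ½ is a pure (dimensionless) number; changing or removing it would not affect dimensional consistency.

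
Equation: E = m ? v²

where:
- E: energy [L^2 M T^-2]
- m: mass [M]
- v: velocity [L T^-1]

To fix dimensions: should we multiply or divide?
multiplication (×): E = m × v²

E [L^2 M T^-2]; m [M]; v² [L^2 T^-2].
m × v² → [L^2 M T^-2] ✓
m ÷ v² → [L^-2 M T^2] ✗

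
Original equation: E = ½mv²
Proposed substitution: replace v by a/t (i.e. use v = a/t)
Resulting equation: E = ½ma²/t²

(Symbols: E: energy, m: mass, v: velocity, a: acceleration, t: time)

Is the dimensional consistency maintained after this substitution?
No

[v] = [L T^-1] and [a/t] = [L T^-3]. These differ, so the substitution replaces a quantity by one of different dimensions and the result E = ½ma²/t² has LHS [L^2 M T^-2] vs RHS [L^2 M T^-6] — inconsistent.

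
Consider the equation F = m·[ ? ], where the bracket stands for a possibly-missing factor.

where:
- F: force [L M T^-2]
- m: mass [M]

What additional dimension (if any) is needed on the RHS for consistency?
[L T^-2] — acceleration (e.g. a)

F has dimensions [L M T^-2]; m has dimensions [M].
The bracketed factor must supply [L M T^-2] / [M] = [L T^-2].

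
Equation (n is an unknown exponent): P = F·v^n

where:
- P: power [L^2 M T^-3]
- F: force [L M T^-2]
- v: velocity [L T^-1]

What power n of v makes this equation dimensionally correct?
n = 1

P has dimensions [L^2 M T^-3]; v has dimensions [L T^-1].
The rest of the RHS has dimensions [L M T^-2], so v^n must supply [L T^-1].
With n = 1: F·v^1 has dimensions [L^2 M T^-3], matching the LHS ✓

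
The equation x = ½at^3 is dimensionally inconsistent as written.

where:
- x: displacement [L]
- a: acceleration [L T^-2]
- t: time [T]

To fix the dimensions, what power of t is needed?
The exponent of t should be 2: x = ½at^2

The LHS x has dimensions [L]; t has dimensions [T].
As written, the RHS ½at^3 (exponent 3 on t) has dimensions [L T], which does not match.
With exponent 2, the RHS ½at^2 has dimensions [L], matching the LHS.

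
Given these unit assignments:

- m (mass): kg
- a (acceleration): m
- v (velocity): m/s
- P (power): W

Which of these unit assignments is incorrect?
a

The variable a (acceleration) should have units m/s², not m.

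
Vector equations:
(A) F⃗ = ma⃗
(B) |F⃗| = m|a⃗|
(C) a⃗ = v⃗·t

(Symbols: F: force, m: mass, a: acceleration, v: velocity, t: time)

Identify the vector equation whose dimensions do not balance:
(C) a⃗ = v⃗·t

(A) F⃗ = ma⃗: LHS [L M T^-2], RHS [L M T^-2] ✓ — Force and acceleration are vectors, mass is a scalar
(B) |F⃗| = m|a⃗|: LHS [L M T^-2], RHS [L M T^-2] ✓ — magnitudes of vectors are scalars
(C) a⃗ = v⃗·t: LHS [L T^-2], RHS [L] ✗ — acceleration is velocity per time; should be v⃗/t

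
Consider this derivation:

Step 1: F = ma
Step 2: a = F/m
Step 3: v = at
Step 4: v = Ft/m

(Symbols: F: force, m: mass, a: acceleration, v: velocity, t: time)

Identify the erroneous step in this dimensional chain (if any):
No step introduces an error — all steps are dimensionally consistent.

Step 1: F = ma → LHS [L M T^-2], RHS [L M T^-2] ✓
Step 2: a = F/m → LHS [L T^-2], RHS [L T^-2] ✓
Step 3: v = at → LHS [L T^-1], RHS [L T^-1] ✓
Step 4: v = Ft/m → LHS [L T^-1], RHS [L T^-1] ✓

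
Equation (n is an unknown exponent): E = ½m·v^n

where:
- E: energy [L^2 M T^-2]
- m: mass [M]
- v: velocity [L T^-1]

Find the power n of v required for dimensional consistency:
n = 2

E has dimensions [L^2 M T^-2]; v has dimensions [L T^-1].
The rest of the RHS has dimensions [M], so v^n must supply [L^2 T^-2].
With n = 2: ½m·v^2 has dimensions [L^2 M T^-2], matching the LHS ✓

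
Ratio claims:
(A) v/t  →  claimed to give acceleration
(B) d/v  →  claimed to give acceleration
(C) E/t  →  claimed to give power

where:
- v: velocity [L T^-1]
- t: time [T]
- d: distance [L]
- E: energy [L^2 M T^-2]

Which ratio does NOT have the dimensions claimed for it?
(B) d/v does not give acceleration

(A) v/t: [L T^-2] = acceleration [L T^-2] ✓
(B) d/v: [T] ≠ acceleration [L T^-2] ✗
(C) E/t: [L^2 M T^-3] = power [L^2 M T^-3] ✓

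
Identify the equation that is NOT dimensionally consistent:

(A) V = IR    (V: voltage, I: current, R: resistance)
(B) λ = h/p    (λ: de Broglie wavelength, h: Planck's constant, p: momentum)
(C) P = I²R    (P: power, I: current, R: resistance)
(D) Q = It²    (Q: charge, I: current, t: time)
(D) Q = It²

The equation (D) Q = It² is dimensionally incorrect.

LHS (Q): [I T]
RHS (It²): [I T^2] ✗

The dimensions do not match. The other three equations balance.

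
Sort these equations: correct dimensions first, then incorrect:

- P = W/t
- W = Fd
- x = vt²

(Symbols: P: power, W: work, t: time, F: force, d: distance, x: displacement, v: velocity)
Dimensionally correct: P = W/t, W = Fd
Dimensionally incorrect: x = vt²
Ordered (correct first, then incorrect): P = W/t, W = Fd, x = vt²

- P = W/t: LHS [L^2 M T^-3], RHS [L^2 M T^-3] → correct ✓
- W = Fd: LHS [L^2 M T^-2], RHS [L^2 M T^-2] → correct ✓
- x = vt²: LHS [L], RHS [L T] → incorrect ✗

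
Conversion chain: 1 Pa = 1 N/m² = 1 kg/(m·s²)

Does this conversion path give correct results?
The chain is correct (no errors).

Correct: Pascal is Newton per square meter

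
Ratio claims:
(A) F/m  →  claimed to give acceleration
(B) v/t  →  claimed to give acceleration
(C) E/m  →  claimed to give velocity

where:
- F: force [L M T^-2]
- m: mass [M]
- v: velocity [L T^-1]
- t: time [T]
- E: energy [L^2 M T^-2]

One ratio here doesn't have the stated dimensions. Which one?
(C) E/m does not give velocity

(A) F/m: [L T^-2] = acceleration [L T^-2] ✓
(B) v/t: [L T^-2] = acceleration [L T^-2] ✓
(C) E/m: [L^2 T^-2] ≠ velocity [L T^-1] ✗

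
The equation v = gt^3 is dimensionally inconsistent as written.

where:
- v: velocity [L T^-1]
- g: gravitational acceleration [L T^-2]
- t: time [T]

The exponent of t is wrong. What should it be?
The exponent of t should be 1: v = gt

The LHS v has dimensions [L T^-1]; t has dimensions [T].
As written, the RHS gt^3 (exponent 3 on t) has dimensions [L T], which does not match.
With exponent 1, the RHS gt has dimensions [L T^-1], matching the LHS.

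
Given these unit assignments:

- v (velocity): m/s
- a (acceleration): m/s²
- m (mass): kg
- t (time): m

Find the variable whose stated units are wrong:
t

The variable t (time) should have units s, not m.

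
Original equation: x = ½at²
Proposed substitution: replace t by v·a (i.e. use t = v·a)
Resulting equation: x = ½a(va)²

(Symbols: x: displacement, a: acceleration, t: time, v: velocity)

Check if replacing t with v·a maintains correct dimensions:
No

[t] = [T] and [v·a] = [L^2 T^-3]. These differ, so the substitution replaces a quantity by one of different dimensions and the result x = ½a(va)² has LHS [L] vs RHS [L^5 T^-8] — inconsistent.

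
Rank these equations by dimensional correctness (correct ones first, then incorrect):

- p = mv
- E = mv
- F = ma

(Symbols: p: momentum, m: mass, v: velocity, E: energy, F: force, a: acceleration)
Dimensionally correct: p = mv, F = ma
Dimensionally incorrect: E = mv
Ordered (correct first, then incorrect): p = mv, F = ma, E = mv

- p = mv: LHS [L M T^-1], RHS [L M T^-1] → correct ✓
- E = mv: LHS [L^2 M T^-2], RHS [L M T^-1] → incorrect ✗
- F = ma: LHS [L M T^-2], RHS [L M T^-2] → correct ✓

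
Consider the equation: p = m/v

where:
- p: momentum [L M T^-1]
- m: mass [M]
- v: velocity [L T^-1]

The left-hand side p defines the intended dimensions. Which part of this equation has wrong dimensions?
The right-hand side term m/v

p has dimensions [L M T^-1], but m/v has dimensions [L^-1 M T], so the term m/v is dimensionally wrong for p.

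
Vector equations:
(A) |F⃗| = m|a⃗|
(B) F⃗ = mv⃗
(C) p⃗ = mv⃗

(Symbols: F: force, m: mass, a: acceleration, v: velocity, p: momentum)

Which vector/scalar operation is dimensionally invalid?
(B) F⃗ = mv⃗

(A) |F⃗| = m|a⃗|: LHS [L M T^-2], RHS [L M T^-2] ✓ — magnitudes of vectors are scalars
(B) F⃗ = mv⃗: LHS [L M T^-2], RHS [L M T^-1] ✗ — mass times velocity is momentum, not force; should be ma⃗
(C) p⃗ = mv⃗: LHS [L M T^-1], RHS [L M T^-1] ✓ — mass (scalar) times velocity (vector)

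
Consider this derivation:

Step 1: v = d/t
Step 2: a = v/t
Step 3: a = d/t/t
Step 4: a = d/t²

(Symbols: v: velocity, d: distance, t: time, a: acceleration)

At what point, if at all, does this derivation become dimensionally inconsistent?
No step introduces an error — all steps are dimensionally consistent.

Step 1: v = d/t → LHS [L T^-1], RHS [L T^-1] ✓
Step 2: a = v/t → LHS [L T^-2], RHS [L T^-2] ✓
Step 3: a = d/t/t → LHS [L T^-2], RHS [L T^-2] ✓
Step 4: a = d/t² → LHS [L T^-2], RHS [L T^-2] ✓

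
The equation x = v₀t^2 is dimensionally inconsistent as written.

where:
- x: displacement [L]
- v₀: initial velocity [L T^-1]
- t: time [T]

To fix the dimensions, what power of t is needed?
The exponent of t should be 1: x = v₀t

The LHS x has dimensions [L]; t has dimensions [T].
As written, the RHS v₀t^2 (exponent 2 on t) has dimensions [L T], which does not match.
With exponent 1, the RHS v₀t has dimensions [L], matching the LHS.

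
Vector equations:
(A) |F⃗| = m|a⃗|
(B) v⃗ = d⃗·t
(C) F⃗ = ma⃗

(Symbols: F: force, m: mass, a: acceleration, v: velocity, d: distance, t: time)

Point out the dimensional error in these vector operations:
(B) v⃗ = d⃗·t

(A) |F⃗| = m|a⃗|: LHS [L M T^-2], RHS [L M T^-2] ✓ — magnitudes of vectors are scalars
(B) v⃗ = d⃗·t: LHS [L T^-1], RHS [L T] ✗ — velocity is displacement per time; should be d⃗/t
(C) F⃗ = ma⃗: LHS [L M T^-2], RHS [L M T^-2] ✓ — Force and acceleration are vectors, mass is a scalar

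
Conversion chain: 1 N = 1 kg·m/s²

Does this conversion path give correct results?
The chain is correct (no errors).

Correct: Newton is defined as kg·m/s²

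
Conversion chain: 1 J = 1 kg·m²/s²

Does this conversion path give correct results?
The chain is correct (no errors).

Correct: Joule is defined as kg·m²/s²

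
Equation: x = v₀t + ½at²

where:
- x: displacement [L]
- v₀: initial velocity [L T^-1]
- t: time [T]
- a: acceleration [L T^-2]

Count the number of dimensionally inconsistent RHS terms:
0

LHS x: [L]
- v₀t: [L] ✓
- ½at²: [L] ✓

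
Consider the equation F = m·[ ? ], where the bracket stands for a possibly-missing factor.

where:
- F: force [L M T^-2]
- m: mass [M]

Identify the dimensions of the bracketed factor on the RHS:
[L T^-2] — acceleration (e.g. a)

F has dimensions [L M T^-2]; m has dimensions [M].
The bracketed factor must supply [L M T^-2] / [M] = [L T^-2].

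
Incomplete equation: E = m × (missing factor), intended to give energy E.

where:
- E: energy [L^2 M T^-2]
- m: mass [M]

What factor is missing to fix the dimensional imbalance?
v² (velocity squared), dimensions [L^2 T^-2]

E has dimensions [L^2 M T^-2] and m has dimensions [M].
The missing factor must have dimensions [L^2 M T^-2] / [M] = [L^2 T^-2], i.e. velocity squared (v²).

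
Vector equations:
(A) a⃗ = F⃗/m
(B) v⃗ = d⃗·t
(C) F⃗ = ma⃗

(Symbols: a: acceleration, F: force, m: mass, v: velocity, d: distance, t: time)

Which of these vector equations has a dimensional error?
(B) v⃗ = d⃗·t

(A) a⃗ = F⃗/m: LHS [L T^-2], RHS [L T^-2] ✓ — force (vector) divided by mass (scalar)
(B) v⃗ = d⃗·t: LHS [L T^-1], RHS [L T] ✗ — velocity is displacement per time; should be d⃗/t
(C) F⃗ = ma⃗: LHS [L M T^-2], RHS [L M T^-2] ✓ — Force and acceleration are vectors, mass is a scalar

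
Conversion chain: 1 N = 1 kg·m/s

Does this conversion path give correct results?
The chain is incorrect (it contains an error).

Incorrect: Newton is kg·m/s², not kg·m/s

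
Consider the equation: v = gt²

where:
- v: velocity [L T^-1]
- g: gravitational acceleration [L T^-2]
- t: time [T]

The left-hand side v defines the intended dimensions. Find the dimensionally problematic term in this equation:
The right-hand side term gt²

v has dimensions [L T^-1], but gt² has dimensions [L], so the term gt² is dimensionally wrong for v.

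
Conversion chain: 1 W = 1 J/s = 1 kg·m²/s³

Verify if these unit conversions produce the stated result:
The chain is correct (no errors).

Correct: Watt is Joule per second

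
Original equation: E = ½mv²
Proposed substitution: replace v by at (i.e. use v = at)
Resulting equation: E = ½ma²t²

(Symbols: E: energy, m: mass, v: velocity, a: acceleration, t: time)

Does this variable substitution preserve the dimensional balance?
Yes

[v] = [L T^-1] and [at] = [L T^-1]. These match, so the substitution replaces a quantity by one of the same dimensions and the result E = ½ma²t² has LHS [L^2 M T^-2] vs RHS [L^2 M T^-2] — still consistent.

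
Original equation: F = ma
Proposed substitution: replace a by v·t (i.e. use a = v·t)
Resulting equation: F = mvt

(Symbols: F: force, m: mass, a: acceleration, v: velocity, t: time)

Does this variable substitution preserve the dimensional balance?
No

[a] = [L T^-2] and [v·t] = [L]. These differ, so the substitution replaces a quantity by one of different dimensions and the result F = mvt has LHS [L M T^-2] vs RHS [L M] — inconsistent.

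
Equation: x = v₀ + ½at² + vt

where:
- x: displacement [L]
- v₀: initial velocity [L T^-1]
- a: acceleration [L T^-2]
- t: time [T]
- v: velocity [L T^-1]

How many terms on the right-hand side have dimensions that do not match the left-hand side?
1

LHS x: [L]
- v₀: [L T^-1] ✗
- ½at²: [L] ✓
- vt: [L] ✓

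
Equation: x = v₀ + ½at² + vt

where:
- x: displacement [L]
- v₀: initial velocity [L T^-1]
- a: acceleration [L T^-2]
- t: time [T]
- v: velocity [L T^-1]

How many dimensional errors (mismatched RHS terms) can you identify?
1

LHS x: [L]
- v₀: [L T^-1] ✗
- ½at²: [L] ✓
- vt: [L] ✓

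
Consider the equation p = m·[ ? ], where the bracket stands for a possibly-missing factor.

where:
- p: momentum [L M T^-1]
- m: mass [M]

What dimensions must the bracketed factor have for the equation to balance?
[L T^-1] — velocity (e.g. v)

p has dimensions [L M T^-1]; m has dimensions [M].
The bracketed factor must supply [L M T^-1] / [M] = [L T^-1].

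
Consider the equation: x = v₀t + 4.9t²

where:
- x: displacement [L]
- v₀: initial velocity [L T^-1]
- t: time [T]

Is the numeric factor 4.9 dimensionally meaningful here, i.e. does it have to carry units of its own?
Yes

x has dimensions [L], while t² alone has dimensions [T^2]. For the equation to balance, the factor 4.9 must carry dimensions [L T^-2] — it is a dimensional constant (a numerical value of a physical quantity with its units suppressed), not a pure number.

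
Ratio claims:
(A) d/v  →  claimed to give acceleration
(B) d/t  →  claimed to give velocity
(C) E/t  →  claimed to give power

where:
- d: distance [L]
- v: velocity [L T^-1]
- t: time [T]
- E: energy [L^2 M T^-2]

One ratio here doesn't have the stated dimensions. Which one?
(A) d/v does not give acceleration

(A) d/v: [T] ≠ acceleration [L T^-2] ✗
(B) d/t: [L T^-1] = velocity [L T^-1] ✓
(C) E/t: [L^2 M T^-3] = power [L^2 M T^-3] ✓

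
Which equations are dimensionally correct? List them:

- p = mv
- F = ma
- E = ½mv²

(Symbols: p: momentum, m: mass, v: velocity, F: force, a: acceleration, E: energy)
Dimensionally correct: p = mv, F = ma, E = ½mv²
Dimensionally incorrect: none
Ordered (correct first, then incorrect): p = mv, F = ma, E = ½mv²

- p = mv: LHS [L M T^-1], RHS [L M T^-1] → correct ✓
- F = ma: LHS [L M T^-2], RHS [L M T^-2] → correct ✓
- E = ½mv²: LHS [L^2 M T^-2], RHS [L^2 M T^-2] → correct ✓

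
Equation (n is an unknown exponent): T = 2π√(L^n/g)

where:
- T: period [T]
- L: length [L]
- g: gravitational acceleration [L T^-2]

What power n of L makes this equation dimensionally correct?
n = 1

T has dimensions [T]; L has dimensions [L].
With n = 1: 2π√(L^1/g) has dimensions [T], matching the LHS ✓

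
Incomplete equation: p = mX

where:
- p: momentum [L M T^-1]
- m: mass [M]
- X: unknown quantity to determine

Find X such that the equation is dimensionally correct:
X = v (velocity), dimensions [L T^-1]

p has dimensions [L M T^-1]; the rest of the RHS (m) has dimensions [M].
So X must have dimensions [L T^-1] — X = v (velocity).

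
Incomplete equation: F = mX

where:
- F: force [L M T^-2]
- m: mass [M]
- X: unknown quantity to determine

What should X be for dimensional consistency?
X = a (acceleration), dimensions [L T^-2]

F has dimensions [L M T^-2]; the rest of the RHS (m) has dimensions [M].
So X must have dimensions [L T^-2] — X = a (acceleration).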